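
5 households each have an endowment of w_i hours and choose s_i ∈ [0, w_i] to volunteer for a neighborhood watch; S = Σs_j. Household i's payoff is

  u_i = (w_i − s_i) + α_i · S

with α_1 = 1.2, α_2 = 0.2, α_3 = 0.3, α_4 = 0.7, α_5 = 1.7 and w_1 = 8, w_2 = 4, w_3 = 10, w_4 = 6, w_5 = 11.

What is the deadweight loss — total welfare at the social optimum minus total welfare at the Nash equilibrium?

∂u_i/∂s_i = α_i − 1, so household i contributes w_i if α_i > 1, else 0.
α_i > 1 for i ∈ {1, 5}; NE contributions (8, 0, 0, 0, 11), S = 19.
W^NE = Σw_i − S^NE + (Σα_i)·S^NE = 39 + 3.1·19 = 97.9.
Planner: ∂(Σu_j)/∂s_i = Σα_j − 1 = 3.1 > 0, so everyone contributes w_i; S^SO = 39, W^SO = 39 + 3.1·39 = 159.9.
Deadweight loss = 62.

62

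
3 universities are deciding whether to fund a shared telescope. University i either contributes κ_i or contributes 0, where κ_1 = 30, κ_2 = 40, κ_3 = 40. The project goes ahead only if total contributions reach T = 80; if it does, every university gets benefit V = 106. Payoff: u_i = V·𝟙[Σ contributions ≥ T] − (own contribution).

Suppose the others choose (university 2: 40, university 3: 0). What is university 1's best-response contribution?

Others' total = 40. Even contributing 30 gives 70 < 80: no benefit either way.
Best response: 0.

0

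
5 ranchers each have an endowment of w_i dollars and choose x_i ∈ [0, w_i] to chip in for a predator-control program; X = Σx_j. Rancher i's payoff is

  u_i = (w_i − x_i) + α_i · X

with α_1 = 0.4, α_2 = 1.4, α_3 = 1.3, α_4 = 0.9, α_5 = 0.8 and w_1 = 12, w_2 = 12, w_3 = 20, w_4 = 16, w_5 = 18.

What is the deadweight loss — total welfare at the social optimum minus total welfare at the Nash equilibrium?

∂u_i/∂x_i = α_i − 1, so rancher i contributes w_i if α_i > 1, else 0.
α_i > 1 for i ∈ {2, 3}; NE contributions (0, 12, 20, 0, 0), X = 32.
W^NE = Σw_i − X^NE + (Σα_i)·X^NE = 78 + 3.8·32 = 199.6.
Planner: ∂(Σu_j)/∂x_i = Σα_j − 1 = 3.8 > 0, so everyone contributes w_i; X^SO = 78, W^SO = 78 + 3.8·78 = 374.4.
Deadweight loss = 174.8.

174.8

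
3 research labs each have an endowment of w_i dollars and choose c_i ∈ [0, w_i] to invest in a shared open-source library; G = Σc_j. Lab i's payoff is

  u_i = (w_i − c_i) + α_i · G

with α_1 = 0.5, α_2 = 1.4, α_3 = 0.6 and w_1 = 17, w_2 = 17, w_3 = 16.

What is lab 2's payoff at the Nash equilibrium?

∂u_i/∂c_i = α_i − 1, so lab i contributes w_i if α_i > 1, else 0.
α_i > 1 for i ∈ {2}; NE contributions (0, 17, 0), G = 17.
u_2 = (17 − 17) + 1.4·17 = 23.8.

23.8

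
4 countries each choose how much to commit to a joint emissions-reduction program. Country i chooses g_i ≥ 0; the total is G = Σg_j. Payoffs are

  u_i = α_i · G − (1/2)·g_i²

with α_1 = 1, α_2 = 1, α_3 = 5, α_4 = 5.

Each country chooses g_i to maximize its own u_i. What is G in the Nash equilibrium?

12

Country i's FOC: ∂u_i/∂g_i = α_i − g_i = 0, so g_i* = α_i.
NE contributions = (1, 1, 5, 5); G = 12.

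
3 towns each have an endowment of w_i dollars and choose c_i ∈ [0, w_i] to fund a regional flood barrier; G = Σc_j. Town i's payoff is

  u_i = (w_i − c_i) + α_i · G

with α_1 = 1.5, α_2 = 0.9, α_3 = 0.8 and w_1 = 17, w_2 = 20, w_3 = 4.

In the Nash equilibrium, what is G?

17

∂u_i/∂c_i = α_i − 1, so town i contributes w_i if α_i > 1, else 0.
α_i > 1 for i ∈ {1}; NE contributions (17, 0, 0), G = 17.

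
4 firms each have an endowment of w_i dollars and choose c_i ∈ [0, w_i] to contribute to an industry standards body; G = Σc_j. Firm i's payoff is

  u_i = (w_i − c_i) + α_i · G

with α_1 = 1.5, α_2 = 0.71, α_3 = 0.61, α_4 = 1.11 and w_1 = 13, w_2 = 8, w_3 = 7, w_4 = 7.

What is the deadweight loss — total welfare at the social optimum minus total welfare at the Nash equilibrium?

∂u_i/∂c_i = α_i − 1, so firm i contributes w_i if α_i > 1, else 0.
α_i > 1 for i ∈ {1, 4}; NE contributions (13, 0, 0, 7), G = 20.
W^NE = Σw_i − G^NE + (Σα_i)·G^NE = 35 + 2.93·20 = 93.6.
Planner: ∂(Σu_j)/∂c_i = Σα_j − 1 = 2.93 > 0, so everyone contributes w_i; G^SO = 35, W^SO = 35 + 2.93·35 = 137.55.
Deadweight loss = 43.95.

43.95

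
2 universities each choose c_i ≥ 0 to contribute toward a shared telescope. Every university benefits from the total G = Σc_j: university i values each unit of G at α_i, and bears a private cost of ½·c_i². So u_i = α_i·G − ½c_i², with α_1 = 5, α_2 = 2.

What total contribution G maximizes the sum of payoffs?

Planner FOC: ∂(Σu_j)/∂c_i = (Σα_j) − c_i = 0, so c_i^SO = Σα_j = 7 for every i; G^SO = 14.

14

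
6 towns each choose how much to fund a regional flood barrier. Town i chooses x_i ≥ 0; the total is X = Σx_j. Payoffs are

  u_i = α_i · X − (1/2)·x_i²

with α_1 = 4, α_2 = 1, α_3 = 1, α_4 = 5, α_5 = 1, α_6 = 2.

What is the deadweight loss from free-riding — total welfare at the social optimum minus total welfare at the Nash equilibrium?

416

Town i's FOC: ∂u_i/∂x_i = α_i − x_i = 0, so x_i* = α_i.
NE contributions = (4, 1, 1, 5, 1, 2); X = 14.
W^NE = (Σα)·X − ½Σα_i² = 14² − ½·48 = 172.
Planner sets x_i = Σα_j = 14 for every i, so X^SO = 6·14 = 84.
W^SO = (Σα)·X^SO − ½·6·(Σα)² = (6/2)·14² = 588.
Deadweight loss = W^SO − W^NE = 416.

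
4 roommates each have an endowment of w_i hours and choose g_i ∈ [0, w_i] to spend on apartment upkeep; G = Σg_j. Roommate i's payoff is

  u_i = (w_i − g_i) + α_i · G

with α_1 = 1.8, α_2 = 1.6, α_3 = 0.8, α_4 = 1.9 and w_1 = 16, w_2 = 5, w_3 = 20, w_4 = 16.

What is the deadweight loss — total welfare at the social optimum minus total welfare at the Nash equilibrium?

∂u_i/∂g_i = α_i − 1, so roommate i contributes w_i if α_i > 1, else 0.
α_i > 1 for i ∈ {1, 2, 4}; NE contributions (16, 5, 0, 16), G = 37.
W^NE = Σw_i − G^NE + (Σα_i)·G^NE = 57 + 5.1·37 = 245.7.
Planner: ∂(Σu_j)/∂g_i = Σα_j − 1 = 5.1 > 0, so everyone contributes w_i; G^SO = 57, W^SO = 57 + 5.1·57 = 347.7.
Deadweight loss = 102.

102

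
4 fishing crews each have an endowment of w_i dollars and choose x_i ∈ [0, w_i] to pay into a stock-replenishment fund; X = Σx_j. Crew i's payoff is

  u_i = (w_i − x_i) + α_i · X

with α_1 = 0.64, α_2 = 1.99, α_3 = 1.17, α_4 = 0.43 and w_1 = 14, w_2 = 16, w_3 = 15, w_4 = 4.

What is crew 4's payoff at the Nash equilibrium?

∂u_i/∂x_i = α_i − 1, so crew i contributes w_i if α_i > 1, else 0.
α_i > 1 for i ∈ {2, 3}; NE contributions (0, 16, 15, 0), X = 31.
u_4 = (4 − 0) + 0.43·31 = 17.33.

17.33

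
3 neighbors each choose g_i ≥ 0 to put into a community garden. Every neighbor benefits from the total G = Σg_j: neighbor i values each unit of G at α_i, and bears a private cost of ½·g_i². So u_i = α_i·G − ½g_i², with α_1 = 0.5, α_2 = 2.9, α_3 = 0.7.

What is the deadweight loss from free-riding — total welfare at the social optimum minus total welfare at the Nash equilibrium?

12.98

Neighbor i's FOC: ∂u_i/∂g_i = α_i − g_i = 0, so g_i* = α_i.
NE contributions = (0.5, 2.9, 0.7); G = 4.1.
W^NE = (Σα)·G − ½Σα_i² = 4.1² − ½·9.15 = 12.235.
Planner sets g_i = Σα_j = 4.1 for every i, so G^SO = 3·4.1 = 12.3.
W^SO = (Σα)·G^SO − ½·3·(Σα)² = (3/2)·4.1² = 25.215.
Deadweight loss = W^SO − W^NE = 12.98.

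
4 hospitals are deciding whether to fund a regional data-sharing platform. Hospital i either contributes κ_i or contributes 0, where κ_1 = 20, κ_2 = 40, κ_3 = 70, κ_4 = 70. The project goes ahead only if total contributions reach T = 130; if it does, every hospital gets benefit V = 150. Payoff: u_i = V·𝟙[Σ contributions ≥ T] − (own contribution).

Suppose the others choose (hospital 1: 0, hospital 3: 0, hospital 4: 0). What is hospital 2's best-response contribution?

Others' total = 0. Even contributing 40 gives 40 < 130: no benefit either way.
Best response: 0.

0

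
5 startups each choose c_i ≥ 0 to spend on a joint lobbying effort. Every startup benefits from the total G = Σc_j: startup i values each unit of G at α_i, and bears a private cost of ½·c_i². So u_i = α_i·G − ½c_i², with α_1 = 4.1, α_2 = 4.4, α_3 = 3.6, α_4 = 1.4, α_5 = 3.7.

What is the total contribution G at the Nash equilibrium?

Startup i's FOC: ∂u_i/∂c_i = α_i − c_i = 0, so c_i* = α_i.
NE contributions = (4.1, 4.4, 3.6, 1.4, 3.7); G = 17.2.

17.2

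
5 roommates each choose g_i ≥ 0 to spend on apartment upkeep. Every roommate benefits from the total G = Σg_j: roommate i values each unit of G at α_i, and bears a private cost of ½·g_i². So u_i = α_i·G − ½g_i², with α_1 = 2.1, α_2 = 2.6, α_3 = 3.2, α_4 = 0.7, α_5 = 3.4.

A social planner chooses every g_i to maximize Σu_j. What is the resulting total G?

60

Planner FOC: ∂(Σu_j)/∂g_i = (Σα_j) − g_i = 0, so g_i^SO = Σα_j = 12 for every i; G^SO = 60.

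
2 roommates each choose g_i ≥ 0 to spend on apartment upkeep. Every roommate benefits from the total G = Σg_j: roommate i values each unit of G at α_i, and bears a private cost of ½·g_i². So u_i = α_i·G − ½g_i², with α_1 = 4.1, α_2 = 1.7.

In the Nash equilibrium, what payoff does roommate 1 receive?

15.375

Roommate i's FOC: ∂u_i/∂g_i = α_i − g_i = 0, so g_i* = α_i.
NE contributions = (4.1, 1.7); G = 5.8.
u_1 = α_1·G − ½·(g_1)² = 4.1·5.8 − ½·4.1² = 15.375.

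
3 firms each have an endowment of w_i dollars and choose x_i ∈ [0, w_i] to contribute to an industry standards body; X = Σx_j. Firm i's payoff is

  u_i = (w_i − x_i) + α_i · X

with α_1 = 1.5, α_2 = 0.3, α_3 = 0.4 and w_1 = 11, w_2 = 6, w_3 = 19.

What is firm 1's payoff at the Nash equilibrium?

∂u_i/∂x_i = α_i − 1, so firm i contributes w_i if α_i > 1, else 0.
α_i > 1 for i ∈ {1}; NE contributions (11, 0, 0), X = 11.
u_1 = (11 − 11) + 1.5·11 = 16.5.

16.5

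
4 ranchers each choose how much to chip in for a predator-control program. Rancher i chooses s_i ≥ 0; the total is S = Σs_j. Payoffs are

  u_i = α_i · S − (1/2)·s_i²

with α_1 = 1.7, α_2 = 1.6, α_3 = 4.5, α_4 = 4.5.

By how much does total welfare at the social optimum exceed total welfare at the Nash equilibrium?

Rancher i's FOC: ∂u_i/∂s_i = α_i − s_i = 0, so s_i* = α_i.
NE contributions = (1.7, 1.6, 4.5, 4.5); S = 12.3.
W^NE = (Σα)·S − ½Σα_i² = 12.3² − ½·45.95 = 128.315.
Planner sets s_i = Σα_j = 12.3 for every i, so S^SO = 4·12.3 = 49.2.
W^SO = (Σα)·S^SO − ½·4·(Σα)² = (4/2)·12.3² = 302.58.
Deadweight loss = W^SO − W^NE = 174.265.

174.265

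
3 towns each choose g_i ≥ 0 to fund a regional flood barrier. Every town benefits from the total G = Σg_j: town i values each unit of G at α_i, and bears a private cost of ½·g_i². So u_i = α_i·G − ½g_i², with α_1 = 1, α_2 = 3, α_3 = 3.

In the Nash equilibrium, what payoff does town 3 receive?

16.5

Town i's FOC: ∂u_i/∂g_i = α_i − g_i = 0, so g_i* = α_i.
NE contributions = (1, 3, 3); G = 7.
u_3 = α_3·G − ½·(g_3)² = 3·7 − ½·3² = 16.5.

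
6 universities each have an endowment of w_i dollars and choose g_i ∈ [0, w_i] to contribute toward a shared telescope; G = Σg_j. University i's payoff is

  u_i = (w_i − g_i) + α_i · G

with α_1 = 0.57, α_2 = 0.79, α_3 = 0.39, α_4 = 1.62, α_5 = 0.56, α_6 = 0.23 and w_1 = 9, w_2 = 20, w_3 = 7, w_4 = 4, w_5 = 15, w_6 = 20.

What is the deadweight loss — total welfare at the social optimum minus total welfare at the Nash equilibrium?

224.36

∂u_i/∂g_i = α_i − 1, so university i contributes w_i if α_i > 1, else 0.
α_i > 1 for i ∈ {4}; NE contributions (0, 0, 0, 4, 0, 0), G = 4.
W^NE = Σw_i − G^NE + (Σα_i)·G^NE = 75 + 3.16·4 = 87.64.
Planner: ∂(Σu_j)/∂g_i = Σα_j − 1 = 3.16 > 0, so everyone contributes w_i; G^SO = 75, W^SO = 75 + 3.16·75 = 312.
Deadweight loss = 224.36.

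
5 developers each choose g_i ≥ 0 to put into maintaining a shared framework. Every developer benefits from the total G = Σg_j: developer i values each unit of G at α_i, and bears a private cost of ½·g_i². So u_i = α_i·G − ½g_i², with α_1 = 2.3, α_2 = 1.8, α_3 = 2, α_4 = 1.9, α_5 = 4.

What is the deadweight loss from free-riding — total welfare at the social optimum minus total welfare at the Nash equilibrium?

Developer i's FOC: ∂u_i/∂g_i = α_i − g_i = 0, so g_i* = α_i.
NE contributions = (2.3, 1.8, 2, 1.9, 4); G = 12.
W^NE = (Σα)·G − ½Σα_i² = 12² − ½·32.14 = 127.93.
Planner sets g_i = Σα_j = 12 for every i, so G^SO = 5·12 = 60.
W^SO = (Σα)·G^SO − ½·5·(Σα)² = (5/2)·12² = 360.
Deadweight loss = W^SO − W^NE = 232.07.

232.07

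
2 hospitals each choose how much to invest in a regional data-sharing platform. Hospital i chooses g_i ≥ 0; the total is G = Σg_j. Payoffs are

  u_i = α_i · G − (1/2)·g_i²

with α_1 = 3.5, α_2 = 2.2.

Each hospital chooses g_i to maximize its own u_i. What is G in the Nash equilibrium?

5.7

Hospital i's FOC: ∂u_i/∂g_i = α_i − g_i = 0, so g_i* = α_i.
NE contributions = (3.5, 2.2); G = 5.7.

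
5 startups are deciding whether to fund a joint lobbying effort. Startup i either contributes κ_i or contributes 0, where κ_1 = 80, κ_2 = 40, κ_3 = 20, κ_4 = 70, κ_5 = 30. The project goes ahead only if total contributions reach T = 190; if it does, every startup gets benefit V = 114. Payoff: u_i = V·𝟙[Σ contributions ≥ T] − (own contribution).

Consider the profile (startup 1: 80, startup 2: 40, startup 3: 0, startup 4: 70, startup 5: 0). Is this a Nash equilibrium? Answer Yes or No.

Yes

Total = 190 ≥ 190: provided.
Startup 1 (pledges 80, payoff 34): dropping to 0 → total 110, payoff 0. No gain.
Startup 2 (pledges 40, payoff 74): dropping to 0 → total 150, payoff 0. No gain.
Startup 3 (pledges 0, payoff 114): pledging 20 → total 210, payoff 94. No gain.
Startup 4 (pledges 70, payoff 44): dropping to 0 → total 120, payoff 0. No gain.
Startup 5 (pledges 0, payoff 114): pledging 30 → total 220, payoff 84. No gain.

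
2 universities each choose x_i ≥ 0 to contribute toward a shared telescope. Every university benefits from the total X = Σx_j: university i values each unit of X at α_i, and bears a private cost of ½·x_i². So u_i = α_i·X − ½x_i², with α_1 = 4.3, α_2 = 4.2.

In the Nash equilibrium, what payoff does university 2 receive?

26.88

University i's FOC: ∂u_i/∂x_i = α_i − x_i = 0, so x_i* = α_i.
NE contributions = (4.3, 4.2); X = 8.5.
u_2 = α_2·X − ½·(x_2)² = 4.2·8.5 − ½·4.2² = 26.88.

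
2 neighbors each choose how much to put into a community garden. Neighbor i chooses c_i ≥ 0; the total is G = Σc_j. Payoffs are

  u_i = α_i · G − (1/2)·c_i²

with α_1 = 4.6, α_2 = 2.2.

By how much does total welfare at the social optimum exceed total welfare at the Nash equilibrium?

Neighbor i's FOC: ∂u_i/∂c_i = α_i − c_i = 0, so c_i* = α_i.
NE contributions = (4.6, 2.2); G = 6.8.
W^NE = (Σα)·G − ½Σα_i² = 6.8² − ½·26 = 33.24.
Planner sets c_i = Σα_j = 6.8 for every i, so G^SO = 2·6.8 = 13.6.
W^SO = (Σα)·G^SO − ½·2·(Σα)² = (2/2)·6.8² = 46.24.
Deadweight loss = W^SO − W^NE = 13.

13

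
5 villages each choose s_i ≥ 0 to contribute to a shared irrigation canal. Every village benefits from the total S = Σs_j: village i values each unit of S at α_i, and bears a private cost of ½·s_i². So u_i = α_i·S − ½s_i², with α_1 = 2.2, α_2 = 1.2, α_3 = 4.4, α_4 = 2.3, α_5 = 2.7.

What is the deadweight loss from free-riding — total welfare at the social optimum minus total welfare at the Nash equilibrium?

Village i's FOC: ∂u_i/∂s_i = α_i − s_i = 0, so s_i* = α_i.
NE contributions = (2.2, 1.2, 4.4, 2.3, 2.7); S = 12.8.
W^NE = (Σα)·S − ½Σα_i² = 12.8² − ½·38.22 = 144.73.
Planner sets s_i = Σα_j = 12.8 for every i, so S^SO = 5·12.8 = 64.
W^SO = (Σα)·S^SO − ½·5·(Σα)² = (5/2)·12.8² = 409.6.
Deadweight loss = W^SO − W^NE = 264.87.

264.87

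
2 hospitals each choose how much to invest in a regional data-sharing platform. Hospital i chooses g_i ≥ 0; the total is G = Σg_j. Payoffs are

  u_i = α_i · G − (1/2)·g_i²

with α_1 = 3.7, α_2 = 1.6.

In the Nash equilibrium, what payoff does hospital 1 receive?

Hospital i's FOC: ∂u_i/∂g_i = α_i − g_i = 0, so g_i* = α_i.
NE contributions = (3.7, 1.6); G = 5.3.
u_1 = α_1·G − ½·(g_1)² = 3.7·5.3 − ½·3.7² = 12.765.

12.765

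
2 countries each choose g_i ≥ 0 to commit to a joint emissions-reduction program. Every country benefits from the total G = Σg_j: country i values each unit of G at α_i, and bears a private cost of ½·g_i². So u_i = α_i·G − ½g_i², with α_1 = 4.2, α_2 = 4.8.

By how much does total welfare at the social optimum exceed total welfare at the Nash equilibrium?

20.34

Country i's FOC: ∂u_i/∂g_i = α_i − g_i = 0, so g_i* = α_i.
NE contributions = (4.2, 4.8); G = 9.
W^NE = (Σα)·G − ½Σα_i² = 9² − ½·40.68 = 60.66.
Planner sets g_i = Σα_j = 9 for every i, so G^SO = 2·9 = 18.
W^SO = (Σα)·G^SO − ½·2·(Σα)² = (2/2)·9² = 81.
Deadweight loss = W^SO − W^NE = 20.34.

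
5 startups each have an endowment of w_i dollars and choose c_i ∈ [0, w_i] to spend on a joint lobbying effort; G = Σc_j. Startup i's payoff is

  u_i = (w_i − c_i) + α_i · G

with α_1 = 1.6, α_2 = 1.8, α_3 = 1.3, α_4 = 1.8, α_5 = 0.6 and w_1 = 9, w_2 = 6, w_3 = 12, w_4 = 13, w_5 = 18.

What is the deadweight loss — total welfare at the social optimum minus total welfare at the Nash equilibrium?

109.8

∂u_i/∂c_i = α_i − 1, so startup i contributes w_i if α_i > 1, else 0.
α_i > 1 for i ∈ {1, 2, 3, 4}; NE contributions (9, 6, 12, 13, 0), G = 40.
W^NE = Σw_i − G^NE + (Σα_i)·G^NE = 58 + 6.1·40 = 302.
Planner: ∂(Σu_j)/∂c_i = Σα_j − 1 = 6.1 > 0, so everyone contributes w_i; G^SO = 58, W^SO = 58 + 6.1·58 = 411.8.
Deadweight loss = 109.8.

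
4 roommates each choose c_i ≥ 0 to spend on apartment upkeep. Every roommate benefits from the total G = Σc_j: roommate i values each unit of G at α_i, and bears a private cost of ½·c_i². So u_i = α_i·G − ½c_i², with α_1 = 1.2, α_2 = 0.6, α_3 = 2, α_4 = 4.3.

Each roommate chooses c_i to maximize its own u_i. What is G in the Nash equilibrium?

Roommate i's FOC: ∂u_i/∂c_i = α_i − c_i = 0, so c_i* = α_i.
NE contributions = (1.2, 0.6, 2, 4.3); G = 8.1.

8.1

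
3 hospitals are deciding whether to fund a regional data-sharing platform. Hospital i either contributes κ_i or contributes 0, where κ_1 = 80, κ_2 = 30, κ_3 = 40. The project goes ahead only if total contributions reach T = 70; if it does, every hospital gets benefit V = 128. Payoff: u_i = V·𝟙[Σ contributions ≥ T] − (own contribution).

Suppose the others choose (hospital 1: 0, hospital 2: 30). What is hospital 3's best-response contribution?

40

Others' total = 30. Contributing 40 brings total to 70 ≥ 70: gain V − κ_3 = 88.
Best response: 40.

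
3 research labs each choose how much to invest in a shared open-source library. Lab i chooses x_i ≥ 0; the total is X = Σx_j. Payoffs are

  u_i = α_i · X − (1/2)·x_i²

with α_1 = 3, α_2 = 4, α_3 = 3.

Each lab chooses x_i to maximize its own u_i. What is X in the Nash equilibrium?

Lab i's FOC: ∂u_i/∂x_i = α_i − x_i = 0, so x_i* = α_i.
NE contributions = (3, 4, 3); X = 10.

10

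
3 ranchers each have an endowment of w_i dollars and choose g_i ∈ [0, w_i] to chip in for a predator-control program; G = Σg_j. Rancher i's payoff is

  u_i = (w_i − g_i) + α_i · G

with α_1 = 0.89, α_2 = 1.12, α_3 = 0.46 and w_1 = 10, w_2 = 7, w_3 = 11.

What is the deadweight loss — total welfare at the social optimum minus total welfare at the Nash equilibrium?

∂u_i/∂g_i = α_i − 1, so rancher i contributes w_i if α_i > 1, else 0.
α_i > 1 for i ∈ {2}; NE contributions (0, 7, 0), G = 7.
W^NE = Σw_i − G^NE + (Σα_i)·G^NE = 28 + 1.47·7 = 38.29.
Planner: ∂(Σu_j)/∂g_i = Σα_j − 1 = 1.47 > 0, so everyone contributes w_i; G^SO = 28, W^SO = 28 + 1.47·28 = 69.16.
Deadweight loss = 30.87.

30.87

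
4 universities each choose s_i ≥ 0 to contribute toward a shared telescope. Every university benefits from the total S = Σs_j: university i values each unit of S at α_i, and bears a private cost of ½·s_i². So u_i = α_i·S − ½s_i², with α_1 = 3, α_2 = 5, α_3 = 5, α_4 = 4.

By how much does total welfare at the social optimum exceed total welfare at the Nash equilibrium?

University i's FOC: ∂u_i/∂s_i = α_i − s_i = 0, so s_i* = α_i.
NE contributions = (3, 5, 5, 4); S = 17.
W^NE = (Σα)·S − ½Σα_i² = 17² − ½·75 = 251.5.
Planner sets s_i = Σα_j = 17 for every i, so S^SO = 4·17 = 68.
W^SO = (Σα)·S^SO − ½·4·(Σα)² = (4/2)·17² = 578.
Deadweight loss = W^SO − W^NE = 326.5.

326.5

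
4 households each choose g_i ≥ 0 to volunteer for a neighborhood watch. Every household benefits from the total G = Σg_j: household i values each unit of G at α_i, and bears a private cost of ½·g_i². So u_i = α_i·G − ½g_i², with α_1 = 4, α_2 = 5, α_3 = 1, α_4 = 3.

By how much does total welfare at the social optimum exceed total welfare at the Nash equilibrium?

194.5

Household i's FOC: ∂u_i/∂g_i = α_i − g_i = 0, so g_i* = α_i.
NE contributions = (4, 5, 1, 3); G = 13.
W^NE = (Σα)·G − ½Σα_i² = 13² − ½·51 = 143.5.
Planner sets g_i = Σα_j = 13 for every i, so G^SO = 4·13 = 52.
W^SO = (Σα)·G^SO − ½·4·(Σα)² = (4/2)·13² = 338.
Deadweight loss = W^SO − W^NE = 194.5.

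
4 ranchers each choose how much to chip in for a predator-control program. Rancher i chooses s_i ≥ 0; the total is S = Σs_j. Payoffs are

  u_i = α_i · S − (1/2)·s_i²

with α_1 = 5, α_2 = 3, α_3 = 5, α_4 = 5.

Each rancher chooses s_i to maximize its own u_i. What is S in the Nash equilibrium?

18

Rancher i's FOC: ∂u_i/∂s_i = α_i − s_i = 0, so s_i* = α_i.
NE contributions = (5, 3, 5, 5); S = 18.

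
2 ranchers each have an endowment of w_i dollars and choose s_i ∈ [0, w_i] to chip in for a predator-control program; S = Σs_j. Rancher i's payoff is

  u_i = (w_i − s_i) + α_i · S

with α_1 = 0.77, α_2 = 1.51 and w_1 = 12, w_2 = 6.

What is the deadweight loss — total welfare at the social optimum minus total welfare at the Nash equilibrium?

15.36

∂u_i/∂s_i = α_i − 1, so rancher i contributes w_i if α_i > 1, else 0.
α_i > 1 for i ∈ {2}; NE contributions (0, 6), S = 6.
W^NE = Σw_i − S^NE + (Σα_i)·S^NE = 18 + 1.28·6 = 25.68.
Planner: ∂(Σu_j)/∂s_i = Σα_j − 1 = 1.28 > 0, so everyone contributes w_i; S^SO = 18, W^SO = 18 + 1.28·18 = 41.04.
Deadweight loss = 15.36.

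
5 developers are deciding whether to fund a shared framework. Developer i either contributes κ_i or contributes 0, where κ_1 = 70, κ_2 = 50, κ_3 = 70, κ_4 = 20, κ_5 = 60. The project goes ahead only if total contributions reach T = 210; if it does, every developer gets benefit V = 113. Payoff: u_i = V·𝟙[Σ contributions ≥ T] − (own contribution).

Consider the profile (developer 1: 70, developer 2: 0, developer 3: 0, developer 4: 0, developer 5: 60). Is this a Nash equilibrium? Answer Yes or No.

Total = 130 < 210: not provided.
Developer 1 (pledges 70, payoff -70): dropping to 0 → total 60, payoff 0. Profitable deviation.

No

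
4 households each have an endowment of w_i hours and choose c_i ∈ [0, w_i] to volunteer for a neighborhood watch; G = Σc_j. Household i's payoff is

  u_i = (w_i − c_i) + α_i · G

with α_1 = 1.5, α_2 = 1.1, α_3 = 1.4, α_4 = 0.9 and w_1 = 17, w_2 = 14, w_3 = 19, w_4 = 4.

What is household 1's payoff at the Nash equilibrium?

75

∂u_i/∂c_i = α_i − 1, so household i contributes w_i if α_i > 1, else 0.
α_i > 1 for i ∈ {1, 2, 3}; NE contributions (17, 14, 19, 0), G = 50.
u_1 = (17 − 17) + 1.5·50 = 75.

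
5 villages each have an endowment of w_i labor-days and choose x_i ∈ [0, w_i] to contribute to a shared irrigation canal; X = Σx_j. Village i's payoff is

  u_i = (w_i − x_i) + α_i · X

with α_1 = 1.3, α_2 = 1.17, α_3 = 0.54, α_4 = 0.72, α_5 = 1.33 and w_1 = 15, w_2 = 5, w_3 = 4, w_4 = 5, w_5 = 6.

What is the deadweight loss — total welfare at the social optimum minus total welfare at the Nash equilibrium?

36.54

∂u_i/∂x_i = α_i − 1, so village i contributes w_i if α_i > 1, else 0.
α_i > 1 for i ∈ {1, 2, 5}; NE contributions (15, 5, 0, 0, 6), X = 26.
W^NE = Σw_i − X^NE + (Σα_i)·X^NE = 35 + 4.06·26 = 140.56.
Planner: ∂(Σu_j)/∂x_i = Σα_j − 1 = 4.06 > 0, so everyone contributes w_i; X^SO = 35, W^SO = 35 + 4.06·35 = 177.1.
Deadweight loss = 36.54.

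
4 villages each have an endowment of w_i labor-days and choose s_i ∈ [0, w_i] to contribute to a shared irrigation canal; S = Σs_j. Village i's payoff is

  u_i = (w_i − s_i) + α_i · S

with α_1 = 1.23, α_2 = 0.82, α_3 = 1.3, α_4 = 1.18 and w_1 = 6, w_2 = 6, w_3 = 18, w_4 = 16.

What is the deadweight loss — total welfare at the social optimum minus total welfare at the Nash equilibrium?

∂u_i/∂s_i = α_i − 1, so village i contributes w_i if α_i > 1, else 0.
α_i > 1 for i ∈ {1, 3, 4}; NE contributions (6, 0, 18, 16), S = 40.
W^NE = Σw_i − S^NE + (Σα_i)·S^NE = 46 + 3.53·40 = 187.2.
Planner: ∂(Σu_j)/∂s_i = Σα_j − 1 = 3.53 > 0, so everyone contributes w_i; S^SO = 46, W^SO = 46 + 3.53·46 = 208.38.
Deadweight loss = 21.18.

21.18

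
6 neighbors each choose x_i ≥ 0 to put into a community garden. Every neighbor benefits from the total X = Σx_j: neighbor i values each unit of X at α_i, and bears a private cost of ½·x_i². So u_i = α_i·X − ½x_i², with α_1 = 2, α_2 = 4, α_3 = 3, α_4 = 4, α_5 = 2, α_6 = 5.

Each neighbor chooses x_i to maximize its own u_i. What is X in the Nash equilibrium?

Neighbor i's FOC: ∂u_i/∂x_i = α_i − x_i = 0, so x_i* = α_i.
NE contributions = (2, 4, 3, 4, 2, 5); X = 20.

20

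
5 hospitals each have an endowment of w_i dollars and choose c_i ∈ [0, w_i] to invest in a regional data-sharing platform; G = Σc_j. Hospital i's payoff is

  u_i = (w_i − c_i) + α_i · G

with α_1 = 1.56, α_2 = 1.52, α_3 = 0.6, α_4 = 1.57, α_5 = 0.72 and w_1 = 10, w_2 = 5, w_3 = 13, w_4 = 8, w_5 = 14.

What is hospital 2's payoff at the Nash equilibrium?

34.96

∂u_i/∂c_i = α_i − 1, so hospital i contributes w_i if α_i > 1, else 0.
α_i > 1 for i ∈ {1, 2, 4}; NE contributions (10, 5, 0, 8, 0), G = 23.
u_2 = (5 − 5) + 1.52·23 = 34.96.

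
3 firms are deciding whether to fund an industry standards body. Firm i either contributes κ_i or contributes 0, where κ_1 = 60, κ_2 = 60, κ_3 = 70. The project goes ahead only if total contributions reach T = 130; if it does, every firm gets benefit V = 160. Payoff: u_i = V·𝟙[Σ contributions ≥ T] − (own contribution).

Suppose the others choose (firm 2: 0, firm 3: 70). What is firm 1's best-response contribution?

60

Others' total = 70. Contributing 60 brings total to 130 ≥ 130: gain V − κ_1 = 100.
Best response: 60.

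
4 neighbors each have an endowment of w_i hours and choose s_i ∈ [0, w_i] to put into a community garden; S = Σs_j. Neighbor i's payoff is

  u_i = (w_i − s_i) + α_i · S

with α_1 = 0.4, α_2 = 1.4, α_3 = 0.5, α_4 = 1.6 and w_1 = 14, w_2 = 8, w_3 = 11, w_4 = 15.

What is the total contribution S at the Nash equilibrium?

23

∂u_i/∂s_i = α_i − 1, so neighbor i contributes w_i if α_i > 1, else 0.
α_i > 1 for i ∈ {2, 4}; NE contributions (0, 8, 0, 15), S = 23.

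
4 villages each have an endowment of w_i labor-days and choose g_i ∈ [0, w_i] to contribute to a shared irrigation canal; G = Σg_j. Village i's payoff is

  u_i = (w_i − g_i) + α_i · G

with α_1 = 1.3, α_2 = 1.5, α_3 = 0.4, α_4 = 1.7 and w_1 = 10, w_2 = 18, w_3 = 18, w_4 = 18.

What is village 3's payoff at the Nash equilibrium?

∂u_i/∂g_i = α_i − 1, so village i contributes w_i if α_i > 1, else 0.
α_i > 1 for i ∈ {1, 2, 4}; NE contributions (10, 18, 0, 18), G = 46.
u_3 = (18 − 0) + 0.4·46 = 36.4.

36.4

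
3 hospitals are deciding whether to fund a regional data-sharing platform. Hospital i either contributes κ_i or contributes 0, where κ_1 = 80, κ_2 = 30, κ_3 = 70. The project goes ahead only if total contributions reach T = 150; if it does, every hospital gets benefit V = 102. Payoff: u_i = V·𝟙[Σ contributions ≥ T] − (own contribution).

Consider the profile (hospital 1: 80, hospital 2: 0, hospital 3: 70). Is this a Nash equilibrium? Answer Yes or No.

Yes

Total = 150 ≥ 150: provided.
Hospital 1 (pledges 80, payoff 22): dropping to 0 → total 70, payoff 0. No gain.
Hospital 2 (pledges 0, payoff 102): pledging 30 → total 180, payoff 72. No gain.
Hospital 3 (pledges 70, payoff 32): dropping to 0 → total 80, payoff 0. No gain.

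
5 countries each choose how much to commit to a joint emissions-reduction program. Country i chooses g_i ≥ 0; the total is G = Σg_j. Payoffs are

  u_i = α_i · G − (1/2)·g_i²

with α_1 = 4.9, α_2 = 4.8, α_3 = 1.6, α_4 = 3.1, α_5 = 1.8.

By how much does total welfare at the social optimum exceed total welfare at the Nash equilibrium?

Country i's FOC: ∂u_i/∂g_i = α_i − g_i = 0, so g_i* = α_i.
NE contributions = (4.9, 4.8, 1.6, 3.1, 1.8); G = 16.2.
W^NE = (Σα)·G − ½Σα_i² = 16.2² − ½·62.46 = 231.21.
Planner sets g_i = Σα_j = 16.2 for every i, so G^SO = 5·16.2 = 81.
W^SO = (Σα)·G^SO − ½·5·(Σα)² = (5/2)·16.2² = 656.1.
Deadweight loss = W^SO − W^NE = 424.89.

424.89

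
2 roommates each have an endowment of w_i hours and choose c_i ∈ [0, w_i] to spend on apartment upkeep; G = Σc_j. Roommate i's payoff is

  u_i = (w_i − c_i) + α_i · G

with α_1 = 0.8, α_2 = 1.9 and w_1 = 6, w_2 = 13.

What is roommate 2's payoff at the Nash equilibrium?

24.7

∂u_i/∂c_i = α_i − 1, so roommate i contributes w_i if α_i > 1, else 0.
α_i > 1 for i ∈ {2}; NE contributions (0, 13), G = 13.
u_2 = (13 − 13) + 1.9·13 = 24.7.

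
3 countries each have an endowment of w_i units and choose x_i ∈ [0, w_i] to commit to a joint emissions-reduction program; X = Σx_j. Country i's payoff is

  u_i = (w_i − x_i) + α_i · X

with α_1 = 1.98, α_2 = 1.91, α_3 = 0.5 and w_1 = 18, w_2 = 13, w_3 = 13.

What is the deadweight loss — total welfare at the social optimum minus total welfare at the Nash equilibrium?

∂u_i/∂x_i = α_i − 1, so country i contributes w_i if α_i > 1, else 0.
α_i > 1 for i ∈ {1, 2}; NE contributions (18, 13, 0), X = 31.
W^NE = Σw_i − X^NE + (Σα_i)·X^NE = 44 + 3.39·31 = 149.09.
Planner: ∂(Σu_j)/∂x_i = Σα_j − 1 = 3.39 > 0, so everyone contributes w_i; X^SO = 44, W^SO = 44 + 3.39·44 = 193.16.
Deadweight loss = 44.07.

44.07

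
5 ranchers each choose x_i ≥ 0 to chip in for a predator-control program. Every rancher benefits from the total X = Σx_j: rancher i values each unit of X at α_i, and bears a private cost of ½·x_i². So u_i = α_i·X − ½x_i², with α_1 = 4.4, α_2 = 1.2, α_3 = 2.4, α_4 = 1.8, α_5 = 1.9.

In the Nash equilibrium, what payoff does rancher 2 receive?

Rancher i's FOC: ∂u_i/∂x_i = α_i − x_i = 0, so x_i* = α_i.
NE contributions = (4.4, 1.2, 2.4, 1.8, 1.9); X = 11.7.
u_2 = α_2·X − ½·(x_2)² = 1.2·11.7 − ½·1.2² = 13.32.

13.32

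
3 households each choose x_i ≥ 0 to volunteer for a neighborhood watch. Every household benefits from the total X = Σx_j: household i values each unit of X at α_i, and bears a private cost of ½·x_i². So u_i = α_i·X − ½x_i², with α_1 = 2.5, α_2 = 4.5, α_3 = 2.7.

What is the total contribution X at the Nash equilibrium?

Household i's FOC: ∂u_i/∂x_i = α_i − x_i = 0, so x_i* = α_i.
NE contributions = (2.5, 4.5, 2.7); X = 9.7.

9.7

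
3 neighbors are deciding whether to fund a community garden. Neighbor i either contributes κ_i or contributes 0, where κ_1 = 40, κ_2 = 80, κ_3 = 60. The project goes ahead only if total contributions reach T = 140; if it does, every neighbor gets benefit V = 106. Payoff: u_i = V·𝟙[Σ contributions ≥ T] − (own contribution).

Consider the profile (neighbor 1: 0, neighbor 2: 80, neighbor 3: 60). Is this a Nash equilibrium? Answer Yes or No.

Yes

Total = 140 ≥ 140: provided.
Neighbor 1 (pledges 0, payoff 106): pledging 40 → total 180, payoff 66. No gain.
Neighbor 2 (pledges 80, payoff 26): dropping to 0 → total 60, payoff 0. No gain.
Neighbor 3 (pledges 60, payoff 46): dropping to 0 → total 80, payoff 0. No gain.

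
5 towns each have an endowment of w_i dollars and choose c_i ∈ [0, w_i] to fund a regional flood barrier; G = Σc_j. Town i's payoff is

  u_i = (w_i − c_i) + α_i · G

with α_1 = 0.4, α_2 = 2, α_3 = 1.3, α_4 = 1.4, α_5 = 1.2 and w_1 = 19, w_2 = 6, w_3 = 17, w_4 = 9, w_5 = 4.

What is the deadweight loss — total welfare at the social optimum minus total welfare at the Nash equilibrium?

100.7

∂u_i/∂c_i = α_i − 1, so town i contributes w_i if α_i > 1, else 0.
α_i > 1 for i ∈ {2, 3, 4, 5}; NE contributions (0, 6, 17, 9, 4), G = 36.
W^NE = Σw_i − G^NE + (Σα_i)·G^NE = 55 + 5.3·36 = 245.8.
Planner: ∂(Σu_j)/∂c_i = Σα_j − 1 = 5.3 > 0, so everyone contributes w_i; G^SO = 55, W^SO = 55 + 5.3·55 = 346.5.
Deadweight loss = 100.7.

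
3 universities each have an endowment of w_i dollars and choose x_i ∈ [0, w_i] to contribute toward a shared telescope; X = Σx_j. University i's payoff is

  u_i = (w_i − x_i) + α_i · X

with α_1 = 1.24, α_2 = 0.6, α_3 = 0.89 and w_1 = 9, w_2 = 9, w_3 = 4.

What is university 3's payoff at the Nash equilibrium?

12.01

∂u_i/∂x_i = α_i − 1, so university i contributes w_i if α_i > 1, else 0.
α_i > 1 for i ∈ {1}; NE contributions (9, 0, 0), X = 9.
u_3 = (4 − 0) + 0.89·9 = 12.01.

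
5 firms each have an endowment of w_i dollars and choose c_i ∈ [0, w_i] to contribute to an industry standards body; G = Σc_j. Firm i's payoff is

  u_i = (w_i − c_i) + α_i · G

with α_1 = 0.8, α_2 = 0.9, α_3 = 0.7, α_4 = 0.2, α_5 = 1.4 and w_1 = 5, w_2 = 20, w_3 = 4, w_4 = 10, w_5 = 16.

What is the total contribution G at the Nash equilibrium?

∂u_i/∂c_i = α_i − 1, so firm i contributes w_i if α_i > 1, else 0.
α_i > 1 for i ∈ {5}; NE contributions (0, 0, 0, 0, 16), G = 16.

16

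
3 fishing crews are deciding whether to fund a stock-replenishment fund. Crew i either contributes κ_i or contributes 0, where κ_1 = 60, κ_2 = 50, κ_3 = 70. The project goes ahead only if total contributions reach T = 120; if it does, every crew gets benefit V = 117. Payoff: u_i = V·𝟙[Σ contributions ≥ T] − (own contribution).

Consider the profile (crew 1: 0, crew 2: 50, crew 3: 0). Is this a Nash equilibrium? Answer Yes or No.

No

Total = 50 < 120: not provided.
Crew 1 (pledges 0, payoff 0): pledging 60 → total 110, payoff -60. No gain.
Crew 2 (pledges 50, payoff -50): dropping to 0 → total 0, payoff 0. Profitable deviation.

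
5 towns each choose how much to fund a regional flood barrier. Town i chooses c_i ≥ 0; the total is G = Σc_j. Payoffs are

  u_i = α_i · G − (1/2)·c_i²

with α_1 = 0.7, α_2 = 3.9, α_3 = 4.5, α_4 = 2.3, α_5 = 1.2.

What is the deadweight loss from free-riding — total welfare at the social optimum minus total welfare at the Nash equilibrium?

Town i's FOC: ∂u_i/∂c_i = α_i − c_i = 0, so c_i* = α_i.
NE contributions = (0.7, 3.9, 4.5, 2.3, 1.2); G = 12.6.
W^NE = (Σα)·G − ½Σα_i² = 12.6² − ½·42.68 = 137.42.
Planner sets c_i = Σα_j = 12.6 for every i, so G^SO = 5·12.6 = 63.
W^SO = (Σα)·G^SO − ½·5·(Σα)² = (5/2)·12.6² = 396.9.
Deadweight loss = W^SO − W^NE = 259.48.

259.48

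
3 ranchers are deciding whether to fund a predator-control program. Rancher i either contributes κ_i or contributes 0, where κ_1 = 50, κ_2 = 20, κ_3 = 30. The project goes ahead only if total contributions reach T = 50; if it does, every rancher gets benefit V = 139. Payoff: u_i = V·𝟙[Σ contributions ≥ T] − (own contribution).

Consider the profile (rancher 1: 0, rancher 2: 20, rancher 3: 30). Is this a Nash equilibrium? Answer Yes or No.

Total = 50 ≥ 50: provided.
Rancher 1 (pledges 0, payoff 139): pledging 50 → total 100, payoff 89. No gain.
Rancher 2 (pledges 20, payoff 119): dropping to 0 → total 30, payoff 0. No gain.
Rancher 3 (pledges 30, payoff 109): dropping to 0 → total 20, payoff 0. No gain.

Yes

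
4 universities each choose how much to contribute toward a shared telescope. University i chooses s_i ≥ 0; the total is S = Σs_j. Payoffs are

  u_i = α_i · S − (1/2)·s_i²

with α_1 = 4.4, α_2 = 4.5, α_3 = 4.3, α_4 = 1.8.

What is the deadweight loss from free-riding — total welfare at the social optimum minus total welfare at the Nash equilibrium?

University i's FOC: ∂u_i/∂s_i = α_i − s_i = 0, so s_i* = α_i.
NE contributions = (4.4, 4.5, 4.3, 1.8); S = 15.
W^NE = (Σα)·S − ½Σα_i² = 15² − ½·61.34 = 194.33.
Planner sets s_i = Σα_j = 15 for every i, so S^SO = 4·15 = 60.
W^SO = (Σα)·S^SO − ½·4·(Σα)² = (4/2)·15² = 450.
Deadweight loss = W^SO − W^NE = 255.67.

255.67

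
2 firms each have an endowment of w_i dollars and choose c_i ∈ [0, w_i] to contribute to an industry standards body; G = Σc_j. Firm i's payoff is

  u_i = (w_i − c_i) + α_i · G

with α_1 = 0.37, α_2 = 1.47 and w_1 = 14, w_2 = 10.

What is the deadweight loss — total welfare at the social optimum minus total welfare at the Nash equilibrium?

11.76

∂u_i/∂c_i = α_i − 1, so firm i contributes w_i if α_i > 1, else 0.
α_i > 1 for i ∈ {2}; NE contributions (0, 10), G = 10.
W^NE = Σw_i − G^NE + (Σα_i)·G^NE = 24 + 0.84·10 = 32.4.
Planner: ∂(Σu_j)/∂c_i = Σα_j − 1 = 0.84 > 0, so everyone contributes w_i; G^SO = 24, W^SO = 24 + 0.84·24 = 44.16.
Deadweight loss = 11.76.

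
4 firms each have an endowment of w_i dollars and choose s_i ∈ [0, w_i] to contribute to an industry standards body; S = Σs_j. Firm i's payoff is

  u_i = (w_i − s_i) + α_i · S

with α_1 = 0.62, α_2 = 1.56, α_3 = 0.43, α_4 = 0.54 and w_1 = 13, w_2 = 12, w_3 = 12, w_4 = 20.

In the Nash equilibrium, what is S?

∂u_i/∂s_i = α_i − 1, so firm i contributes w_i if α_i > 1, else 0.
α_i > 1 for i ∈ {2}; NE contributions (0, 12, 0, 0), S = 12.

12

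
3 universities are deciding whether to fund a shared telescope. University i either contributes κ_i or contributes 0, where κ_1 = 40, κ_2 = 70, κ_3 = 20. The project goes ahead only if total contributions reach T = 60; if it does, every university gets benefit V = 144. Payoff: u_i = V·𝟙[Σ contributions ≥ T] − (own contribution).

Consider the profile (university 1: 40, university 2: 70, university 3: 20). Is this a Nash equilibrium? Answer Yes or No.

Total = 130 ≥ 60: provided.
University 1 (pledges 40, payoff 104): dropping to 0 → total 90, payoff 144. Profitable deviation.

No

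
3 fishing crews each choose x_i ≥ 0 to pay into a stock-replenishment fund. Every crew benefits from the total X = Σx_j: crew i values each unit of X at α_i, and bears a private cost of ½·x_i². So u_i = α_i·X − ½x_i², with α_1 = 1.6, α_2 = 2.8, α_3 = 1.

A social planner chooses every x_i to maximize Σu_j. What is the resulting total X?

16.2

Planner FOC: ∂(Σu_j)/∂x_i = (Σα_j) − x_i = 0, so x_i^SO = Σα_j = 5.4 for every i; X^SO = 16.2.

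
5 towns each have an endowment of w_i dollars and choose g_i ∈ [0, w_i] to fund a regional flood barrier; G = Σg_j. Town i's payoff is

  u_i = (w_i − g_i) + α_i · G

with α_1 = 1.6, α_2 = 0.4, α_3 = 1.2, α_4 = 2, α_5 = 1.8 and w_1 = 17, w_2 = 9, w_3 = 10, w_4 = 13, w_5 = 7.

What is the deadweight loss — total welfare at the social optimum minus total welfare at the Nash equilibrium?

54

∂u_i/∂g_i = α_i − 1, so town i contributes w_i if α_i > 1, else 0.
α_i > 1 for i ∈ {1, 3, 4, 5}; NE contributions (17, 0, 10, 13, 7), G = 47.
W^NE = Σw_i − G^NE + (Σα_i)·G^NE = 56 + 6·47 = 338.
Planner: ∂(Σu_j)/∂g_i = Σα_j − 1 = 6 > 0, so everyone contributes w_i; G^SO = 56, W^SO = 56 + 6·56 = 392.
Deadweight loss = 54.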